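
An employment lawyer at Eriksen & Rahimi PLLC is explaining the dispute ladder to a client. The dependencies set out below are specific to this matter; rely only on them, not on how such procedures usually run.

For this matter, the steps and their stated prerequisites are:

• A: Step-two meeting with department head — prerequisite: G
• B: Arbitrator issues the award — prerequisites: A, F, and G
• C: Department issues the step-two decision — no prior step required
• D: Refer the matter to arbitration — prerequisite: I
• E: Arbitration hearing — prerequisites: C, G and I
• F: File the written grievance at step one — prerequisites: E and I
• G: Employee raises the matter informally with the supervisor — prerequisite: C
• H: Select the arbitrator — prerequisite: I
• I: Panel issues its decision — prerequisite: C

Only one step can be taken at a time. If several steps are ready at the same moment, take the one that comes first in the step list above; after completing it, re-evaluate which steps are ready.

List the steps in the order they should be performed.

C, G, A, I, D, E, F, B, H

Only C has no prerequisites, so it is first.
Ready: G and I. G is listed earlier → G.
Now A and I have their prerequisites met. A is listed earlier, so A next.
I needed C, now all done → I.
D, E and H are all available; D is listed earlier → D.
E and H are both available; E is listed earlier → E.
F and H are both available; F is listed earlier → F.
B now also ready, so the ready set is {B, H}; B is listed earlier → B.
H needed I, now all done → H.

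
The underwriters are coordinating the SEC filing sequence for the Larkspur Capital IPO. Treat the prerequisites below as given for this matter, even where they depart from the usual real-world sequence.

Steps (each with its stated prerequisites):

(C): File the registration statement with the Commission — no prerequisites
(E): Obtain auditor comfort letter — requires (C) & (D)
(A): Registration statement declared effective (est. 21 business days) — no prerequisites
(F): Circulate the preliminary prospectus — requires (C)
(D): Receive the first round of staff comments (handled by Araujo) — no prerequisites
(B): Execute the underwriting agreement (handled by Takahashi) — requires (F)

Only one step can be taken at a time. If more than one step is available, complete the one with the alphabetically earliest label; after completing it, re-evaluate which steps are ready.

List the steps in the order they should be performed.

(A) (C) (D) (E) (F) (B)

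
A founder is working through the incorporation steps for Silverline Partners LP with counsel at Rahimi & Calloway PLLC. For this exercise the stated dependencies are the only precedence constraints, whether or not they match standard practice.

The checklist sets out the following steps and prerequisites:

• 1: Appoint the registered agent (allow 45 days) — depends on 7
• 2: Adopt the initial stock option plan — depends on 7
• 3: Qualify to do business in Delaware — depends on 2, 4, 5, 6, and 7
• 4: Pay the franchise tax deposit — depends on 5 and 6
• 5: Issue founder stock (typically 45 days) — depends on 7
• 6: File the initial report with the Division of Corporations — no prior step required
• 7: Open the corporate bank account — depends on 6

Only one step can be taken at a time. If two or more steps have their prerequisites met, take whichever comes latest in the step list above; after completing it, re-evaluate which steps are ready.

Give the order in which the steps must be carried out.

6, 7, 5, 4, 2, 3, 1

6 is the only step with nothing outstanding, so it goes first.
7 needed 6, now all done → 7.
5, 2 and 1 are all available; 5 is listed later → 5.
4 now also ready, so the ready set is {4, 2, 1}; 4 is listed later → 4.
Ready: 2 and 1. 2 is listed later → 2.
3 now also ready, so the ready set is {3, 1}; 3 is listed later → 3.
Next only 1 has its prerequisites met → 1.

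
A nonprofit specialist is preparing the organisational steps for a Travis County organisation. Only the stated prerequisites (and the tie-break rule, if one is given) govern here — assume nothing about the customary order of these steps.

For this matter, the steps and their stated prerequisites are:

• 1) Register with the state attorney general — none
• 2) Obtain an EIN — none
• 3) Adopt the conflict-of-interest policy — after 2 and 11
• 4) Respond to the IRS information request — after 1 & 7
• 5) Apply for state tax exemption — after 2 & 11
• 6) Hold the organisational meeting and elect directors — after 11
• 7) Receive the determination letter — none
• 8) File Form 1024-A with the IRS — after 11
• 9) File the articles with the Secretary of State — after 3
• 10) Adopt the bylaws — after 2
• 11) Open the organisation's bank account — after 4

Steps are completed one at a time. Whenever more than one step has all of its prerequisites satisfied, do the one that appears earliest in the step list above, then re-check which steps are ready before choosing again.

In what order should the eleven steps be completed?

1 → 2 → 7 → 4 → 10 → 11 → 3 → 5 → 6 → 8 → 9

Nothing is required for 1, 2 and 7. 1 is listed earlier → 1 first.
2 and 7 are both available; 2 is listed earlier → 2.
7 and 10 are both available; 7 is listed earlier → 7.
4 and 10 are both available; 4 is listed earlier → 4.
Ready: 10 and 11. 10 is listed earlier → 10.
Next only 11 has its prerequisites met → 11.
Ready: 3, 5, 6 and 8. 3 is listed earlier → 3.
Ready: 5, 6, 8 and 9. 5 is listed earlier → 5.
Now 6, 8 and 9 have their prerequisites met. 6 is listed earlier, so 6 next.
8 and 9 are both available; 8 is listed earlier → 8.
That leaves 9 as the only ready step → 9.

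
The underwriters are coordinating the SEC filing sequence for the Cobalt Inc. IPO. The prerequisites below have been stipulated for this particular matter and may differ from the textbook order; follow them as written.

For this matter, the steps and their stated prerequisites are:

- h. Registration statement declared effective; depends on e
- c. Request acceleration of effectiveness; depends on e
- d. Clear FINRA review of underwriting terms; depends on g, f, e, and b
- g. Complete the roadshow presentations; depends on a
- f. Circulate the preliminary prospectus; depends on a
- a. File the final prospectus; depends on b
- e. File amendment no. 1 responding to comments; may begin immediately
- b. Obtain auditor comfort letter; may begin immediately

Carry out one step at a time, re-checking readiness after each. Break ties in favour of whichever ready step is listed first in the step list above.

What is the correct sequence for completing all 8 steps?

e, h, c, b, a, g, f, d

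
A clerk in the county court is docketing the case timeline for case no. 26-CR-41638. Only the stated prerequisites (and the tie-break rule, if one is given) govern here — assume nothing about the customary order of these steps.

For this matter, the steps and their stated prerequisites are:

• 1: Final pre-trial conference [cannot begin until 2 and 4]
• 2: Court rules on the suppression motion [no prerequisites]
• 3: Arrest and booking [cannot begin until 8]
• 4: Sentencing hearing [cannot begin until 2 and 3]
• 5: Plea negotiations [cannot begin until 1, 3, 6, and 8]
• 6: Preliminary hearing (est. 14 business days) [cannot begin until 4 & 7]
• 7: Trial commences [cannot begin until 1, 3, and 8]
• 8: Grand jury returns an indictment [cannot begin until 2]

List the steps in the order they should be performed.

2 has no prerequisites → 2 first.
8 is the only step now ready → 8.
That leaves 3 as the only ready step → 3.
Next only 4 has its prerequisites met → 4.
1 needed 2 and 4, now all done → 1.
7 needed 1, 3 and 8, now all done → 7.
6 is the only step now ready → 6.
5 needed 1, 3, 6 and 8, now all done → 5.

2, 8, 3, 4, 1, 7, 6, 5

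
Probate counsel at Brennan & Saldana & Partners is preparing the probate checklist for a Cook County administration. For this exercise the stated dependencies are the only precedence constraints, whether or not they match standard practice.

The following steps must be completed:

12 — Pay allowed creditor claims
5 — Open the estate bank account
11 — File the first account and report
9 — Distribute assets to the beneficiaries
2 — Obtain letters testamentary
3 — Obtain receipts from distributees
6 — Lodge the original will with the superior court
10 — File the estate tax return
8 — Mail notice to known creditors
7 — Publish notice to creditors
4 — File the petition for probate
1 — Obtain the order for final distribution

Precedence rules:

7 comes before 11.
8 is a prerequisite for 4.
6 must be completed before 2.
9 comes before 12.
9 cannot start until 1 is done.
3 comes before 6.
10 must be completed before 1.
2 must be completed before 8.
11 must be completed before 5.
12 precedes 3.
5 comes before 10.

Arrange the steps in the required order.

7 → 11 → 5 → 10 → 1 → 9 → 12 → 3 → 6 → 2 → 8 → 4

7 is the only step with nothing outstanding, so it goes first.
That leaves 11 as the only ready step → 11.
5 needed 11, now all done → 5.
That leaves 10 as the only ready step → 10.
1 needed 10, now all done → 1.
9 needed 1, now all done → 9.
12 needed 9, now all done → 12.
3 needed 12, now all done → 3.
6 is the only step now ready → 6.
2 needed 6, now all done → 2.
8 is the only step now ready → 8.
4 needed 8, now all done → 4.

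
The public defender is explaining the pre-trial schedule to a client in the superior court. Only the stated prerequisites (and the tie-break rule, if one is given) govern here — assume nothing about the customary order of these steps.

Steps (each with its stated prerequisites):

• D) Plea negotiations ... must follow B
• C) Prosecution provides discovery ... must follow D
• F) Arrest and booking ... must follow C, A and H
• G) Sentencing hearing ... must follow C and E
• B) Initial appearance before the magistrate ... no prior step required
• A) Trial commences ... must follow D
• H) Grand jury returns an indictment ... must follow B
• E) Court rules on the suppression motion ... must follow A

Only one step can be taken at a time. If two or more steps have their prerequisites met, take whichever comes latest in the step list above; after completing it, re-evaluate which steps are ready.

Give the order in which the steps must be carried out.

B has no prerequisites → B first.
Ready: H and D. H is listed later → H.
D needed B, now all done → D.
Ready: A and C. A is listed later → A.
E and C are both available; E is listed later → E.
C needed D, now all done → C.
G and F are both available; G is listed later → G.
F needed H, A and C, now all done → F.

B, H, D, A, E, C, G, F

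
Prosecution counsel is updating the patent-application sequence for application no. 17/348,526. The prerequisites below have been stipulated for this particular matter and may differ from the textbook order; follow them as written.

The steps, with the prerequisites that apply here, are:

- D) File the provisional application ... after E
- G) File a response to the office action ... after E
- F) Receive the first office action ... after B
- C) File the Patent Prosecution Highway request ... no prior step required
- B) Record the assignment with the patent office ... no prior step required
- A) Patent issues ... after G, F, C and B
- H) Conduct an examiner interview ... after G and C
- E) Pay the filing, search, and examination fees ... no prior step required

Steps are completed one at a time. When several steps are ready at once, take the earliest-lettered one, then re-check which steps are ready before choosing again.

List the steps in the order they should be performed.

B → C → E → D → F → G → A → H

Nothing is required for B, C and E. B has the earlier label → B first.
F now also ready, so the ready set is {C, E, F}; C has the earlier label → C.
E and F are both available; E has the earlier label → E.
D and G now also ready, so the ready set is {D, F, G}; D has the earlier label → D.
Now F and G have their prerequisites met. F has the earlier label, so F next.
G needed E, now all done → G.
Ready: A and H. A has the earlier label → A.
H needed C and G, now all done → H.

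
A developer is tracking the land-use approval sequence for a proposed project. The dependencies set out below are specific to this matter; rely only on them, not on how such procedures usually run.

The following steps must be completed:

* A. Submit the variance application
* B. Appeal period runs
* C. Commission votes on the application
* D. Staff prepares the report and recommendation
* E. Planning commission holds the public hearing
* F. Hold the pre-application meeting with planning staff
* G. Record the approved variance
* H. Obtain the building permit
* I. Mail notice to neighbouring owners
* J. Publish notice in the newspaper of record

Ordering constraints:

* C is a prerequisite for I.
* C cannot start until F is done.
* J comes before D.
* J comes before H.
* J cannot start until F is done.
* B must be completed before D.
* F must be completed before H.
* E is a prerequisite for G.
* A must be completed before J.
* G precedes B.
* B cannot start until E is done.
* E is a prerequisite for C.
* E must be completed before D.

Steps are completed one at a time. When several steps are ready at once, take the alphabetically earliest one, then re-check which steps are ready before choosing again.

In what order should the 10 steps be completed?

A E F C G B I J D H

Nothing is required for A, E and F. A has the earlier label → A first.
Now E and F have their prerequisites met. E has the earlier label, so E next.
G now also ready, so the ready set is {F, G}; F has the earlier label → F.
Now C, G and J have their prerequisites met. C has the earlier label, so C next.
I now also ready, so the ready set is {G, I, J}; G has the earlier label → G.
B, I and J are all available; B has the earlier label → B.
Ready: I and J. I has the earlier label → I.
J is the only step now ready → J.
Ready: D and H. D has the earlier label → D.
That leaves H as the only ready step → H.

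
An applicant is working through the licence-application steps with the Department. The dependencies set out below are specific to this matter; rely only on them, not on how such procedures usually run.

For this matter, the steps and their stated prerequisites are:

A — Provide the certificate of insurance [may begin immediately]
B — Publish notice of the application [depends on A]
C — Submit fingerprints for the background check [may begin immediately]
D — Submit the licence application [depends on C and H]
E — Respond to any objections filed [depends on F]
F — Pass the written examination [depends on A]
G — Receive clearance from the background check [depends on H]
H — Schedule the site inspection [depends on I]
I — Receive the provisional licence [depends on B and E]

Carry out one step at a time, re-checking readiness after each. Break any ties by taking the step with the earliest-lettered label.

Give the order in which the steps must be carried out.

A and C have no prerequisites; A has the earlier label, so A is first.
B and F now also ready, so the ready set is {B, C, F}; B has the earlier label → B.
Ready: C and F. C has the earlier label → C.
That leaves F as the only ready step → F.
E needed F, now all done → E.
I needed B and E, now all done → I.
Next only H has its prerequisites met → H.
Now D and G have their prerequisites met. D has the earlier label, so D next.
Next only G has its prerequisites met → G.

A, B, C, F, E, I, H, D, G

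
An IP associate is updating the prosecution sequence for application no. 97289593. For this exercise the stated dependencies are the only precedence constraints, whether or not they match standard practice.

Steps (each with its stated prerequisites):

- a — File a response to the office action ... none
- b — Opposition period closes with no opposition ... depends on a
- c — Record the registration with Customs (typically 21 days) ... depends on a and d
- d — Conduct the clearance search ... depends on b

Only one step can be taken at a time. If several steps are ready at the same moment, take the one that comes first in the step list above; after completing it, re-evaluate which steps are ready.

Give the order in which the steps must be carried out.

a b d c

a has no prerequisites → a first.
b needed a, now all done → b.
That leaves d as the only ready step → d.
c needed a and d, now all done → c.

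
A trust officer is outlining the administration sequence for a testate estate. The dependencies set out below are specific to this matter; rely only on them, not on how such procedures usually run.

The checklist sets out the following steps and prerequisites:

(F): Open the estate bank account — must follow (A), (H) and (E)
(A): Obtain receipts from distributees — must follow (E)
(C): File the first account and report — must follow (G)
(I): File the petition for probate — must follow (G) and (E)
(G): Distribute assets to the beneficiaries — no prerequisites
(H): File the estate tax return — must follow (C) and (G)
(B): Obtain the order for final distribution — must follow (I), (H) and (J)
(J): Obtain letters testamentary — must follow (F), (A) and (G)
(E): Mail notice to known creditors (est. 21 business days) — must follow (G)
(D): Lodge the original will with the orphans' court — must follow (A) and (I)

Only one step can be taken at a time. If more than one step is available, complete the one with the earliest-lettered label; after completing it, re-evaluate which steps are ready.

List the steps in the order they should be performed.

(G) has no prerequisites → (G) first.
Ready: (C) and (E). (C) has the earlier label → (C).
(H) now also ready, so the ready set is {(E), (H)}; (E) has the earlier label → (E).
(A) and (I) now also ready, so the ready set is {(A), (H), (I)}; (A) has the earlier label → (A).
Now (H) and (I) have their prerequisites met. (H) has the earlier label, so (H) next.
Now (F) and (I) have their prerequisites met. (F) has the earlier label, so (F) next.
(J) now also ready, so the ready set is {(I), (J)}; (I) has the earlier label → (I).
Ready: (D) and (J). (D) has the earlier label → (D).
Next only (J) has its prerequisites met → (J).
That leaves (B) as the only ready step → (B).

(G), (C), (E), (A), (H), (F), (I), (D), (J), (B)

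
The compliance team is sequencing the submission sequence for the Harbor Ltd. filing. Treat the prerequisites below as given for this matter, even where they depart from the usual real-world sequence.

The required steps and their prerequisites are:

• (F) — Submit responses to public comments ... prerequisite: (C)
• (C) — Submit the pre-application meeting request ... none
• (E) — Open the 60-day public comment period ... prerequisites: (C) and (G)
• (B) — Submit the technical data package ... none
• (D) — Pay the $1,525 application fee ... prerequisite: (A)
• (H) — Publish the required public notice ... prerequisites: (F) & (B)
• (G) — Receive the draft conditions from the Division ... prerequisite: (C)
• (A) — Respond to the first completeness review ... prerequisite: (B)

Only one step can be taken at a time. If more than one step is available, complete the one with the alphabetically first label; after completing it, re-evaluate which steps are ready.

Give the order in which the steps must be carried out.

(B) and (C) have no prerequisites; (B) has the earlier label, so (B) is first.
Now (A) and (C) have their prerequisites met. (A) has the earlier label, so (A) next.
Ready: (C) and (D). (C) has the earlier label → (C).
(F) and (G) now also ready, so the ready set is {(D), (F), (G)}; (D) has the earlier label → (D).
Ready: (F) and (G). (F) has the earlier label → (F).
(G) and (H) are both available; (G) has the earlier label → (G).
Now (E) and (H) have their prerequisites met. (E) has the earlier label, so (E) next.
(H) needed (B) and (F), now all done → (H).

(B) → (A) → (C) → (D) → (F) → (G) → (E) → (H)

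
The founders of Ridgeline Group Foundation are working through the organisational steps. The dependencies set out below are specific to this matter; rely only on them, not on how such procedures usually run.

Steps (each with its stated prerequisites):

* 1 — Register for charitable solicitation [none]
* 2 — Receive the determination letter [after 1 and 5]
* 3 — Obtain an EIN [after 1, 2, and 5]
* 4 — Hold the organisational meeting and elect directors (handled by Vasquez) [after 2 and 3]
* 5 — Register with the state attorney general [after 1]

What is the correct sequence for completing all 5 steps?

1, 5, 2, 3, 4

1 has no prerequisites → 1 first.
Next only 5 has its prerequisites met → 5.
That leaves 2 as the only ready step → 2.
Next only 3 has its prerequisites met → 3.
4 needed 2 and 3, now all done → 4.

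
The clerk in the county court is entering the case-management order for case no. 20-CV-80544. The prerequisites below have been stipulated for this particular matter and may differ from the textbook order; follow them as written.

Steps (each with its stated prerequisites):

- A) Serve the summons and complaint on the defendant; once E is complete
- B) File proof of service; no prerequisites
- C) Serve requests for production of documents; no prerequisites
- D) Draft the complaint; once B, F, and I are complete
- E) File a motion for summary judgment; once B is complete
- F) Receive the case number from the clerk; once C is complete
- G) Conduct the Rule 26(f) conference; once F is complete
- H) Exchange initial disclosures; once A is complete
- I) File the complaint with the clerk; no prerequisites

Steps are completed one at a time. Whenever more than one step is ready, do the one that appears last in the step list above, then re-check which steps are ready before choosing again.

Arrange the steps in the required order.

I C F G B E D A H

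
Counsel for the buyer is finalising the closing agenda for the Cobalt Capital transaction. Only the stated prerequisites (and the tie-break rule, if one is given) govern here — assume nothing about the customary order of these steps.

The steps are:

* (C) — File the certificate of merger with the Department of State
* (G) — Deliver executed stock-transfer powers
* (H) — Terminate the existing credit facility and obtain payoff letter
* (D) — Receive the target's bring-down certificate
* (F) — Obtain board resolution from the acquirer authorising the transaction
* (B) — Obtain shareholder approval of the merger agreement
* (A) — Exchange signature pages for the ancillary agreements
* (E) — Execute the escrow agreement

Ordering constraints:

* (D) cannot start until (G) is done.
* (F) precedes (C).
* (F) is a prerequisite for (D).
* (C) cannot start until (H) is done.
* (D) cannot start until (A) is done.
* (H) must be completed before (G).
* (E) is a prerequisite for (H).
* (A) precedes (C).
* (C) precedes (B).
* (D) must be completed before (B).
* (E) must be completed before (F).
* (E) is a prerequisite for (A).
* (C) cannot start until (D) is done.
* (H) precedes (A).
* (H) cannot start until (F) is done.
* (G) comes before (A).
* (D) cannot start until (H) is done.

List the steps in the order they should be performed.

Only (E) has no prerequisites, so it is first.
(F) needed (E), now all done → (F).
Next only (H) has its prerequisites met → (H).
(G) needed (H), now all done → (G).
Next only (A) has its prerequisites met → (A).
(D) is the only step now ready → (D).
That leaves (C) as the only ready step → (C).
(B) needed (C) and (D), now all done → (B).

(E), (F), (H), (G), (A), (D), (C), (B)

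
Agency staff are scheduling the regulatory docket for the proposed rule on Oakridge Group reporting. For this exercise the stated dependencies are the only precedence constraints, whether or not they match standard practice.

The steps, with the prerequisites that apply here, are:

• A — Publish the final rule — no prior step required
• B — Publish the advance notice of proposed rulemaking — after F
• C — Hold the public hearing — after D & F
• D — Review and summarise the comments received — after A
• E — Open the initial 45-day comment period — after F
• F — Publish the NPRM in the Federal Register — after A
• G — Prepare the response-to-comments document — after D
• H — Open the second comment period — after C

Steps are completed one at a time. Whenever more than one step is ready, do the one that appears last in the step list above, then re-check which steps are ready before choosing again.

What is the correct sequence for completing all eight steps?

A → F → E → D → G → C → H → B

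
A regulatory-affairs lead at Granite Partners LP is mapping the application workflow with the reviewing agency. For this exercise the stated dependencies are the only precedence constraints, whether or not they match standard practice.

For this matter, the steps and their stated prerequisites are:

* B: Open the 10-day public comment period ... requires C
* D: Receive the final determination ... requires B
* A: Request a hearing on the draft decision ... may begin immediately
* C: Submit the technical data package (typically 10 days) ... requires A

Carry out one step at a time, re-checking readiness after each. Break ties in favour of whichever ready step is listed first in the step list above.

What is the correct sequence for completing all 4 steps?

A C B D

A has no prerequisites → A first.
Next only C has its prerequisites met → C.
Next only B has its prerequisites met → B.
D needed B, now all done → D.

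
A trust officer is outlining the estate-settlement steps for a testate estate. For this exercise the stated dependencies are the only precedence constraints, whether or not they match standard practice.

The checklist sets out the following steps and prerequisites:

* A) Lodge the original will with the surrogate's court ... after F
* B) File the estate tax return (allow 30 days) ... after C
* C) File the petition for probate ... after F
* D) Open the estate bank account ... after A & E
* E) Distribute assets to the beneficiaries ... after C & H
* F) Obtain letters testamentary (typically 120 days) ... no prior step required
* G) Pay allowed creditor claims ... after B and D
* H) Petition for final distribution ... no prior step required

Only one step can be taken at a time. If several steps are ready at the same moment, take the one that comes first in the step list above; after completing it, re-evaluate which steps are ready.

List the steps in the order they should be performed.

F A C B H E D G

Nothing is required for F and H. F is listed earlier → F first.
A and C now also ready, so the ready set is {A, C, H}; A is listed earlier → A.
C and H are both available; C is listed earlier → C.
Ready: B and H. B is listed earlier → B.
That leaves H as the only ready step → H.
E needed C and H, now all done → E.
D needed A and E, now all done → D.
G needed B and D, now all done → G.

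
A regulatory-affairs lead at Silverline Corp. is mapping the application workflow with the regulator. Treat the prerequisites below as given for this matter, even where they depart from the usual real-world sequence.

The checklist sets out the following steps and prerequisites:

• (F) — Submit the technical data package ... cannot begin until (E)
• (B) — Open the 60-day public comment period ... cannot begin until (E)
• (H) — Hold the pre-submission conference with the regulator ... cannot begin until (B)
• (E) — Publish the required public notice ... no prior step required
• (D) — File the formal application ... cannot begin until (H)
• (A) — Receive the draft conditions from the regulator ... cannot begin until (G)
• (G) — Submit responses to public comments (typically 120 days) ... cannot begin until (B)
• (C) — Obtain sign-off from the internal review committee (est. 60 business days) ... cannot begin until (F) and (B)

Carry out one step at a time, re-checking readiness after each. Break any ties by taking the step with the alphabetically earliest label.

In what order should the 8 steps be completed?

(E), (B), (F), (C), (G), (A), (H), (D)

Only (E) has no prerequisites, so it is first.
Now (B) and (F) have their prerequisites met. (B) has the earlier label, so (B) next.
Now (F), (G) and (H) have their prerequisites met. (F) has the earlier label, so (F) next.
(C), (G) and (H) are all available; (C) has the earlier label → (C).
Ready: (G) and (H). (G) has the earlier label → (G).
(A) now also ready, so the ready set is {(A), (H)}; (A) has the earlier label → (A).
That leaves (H) as the only ready step → (H).
(D) needed (H), now all done → (D).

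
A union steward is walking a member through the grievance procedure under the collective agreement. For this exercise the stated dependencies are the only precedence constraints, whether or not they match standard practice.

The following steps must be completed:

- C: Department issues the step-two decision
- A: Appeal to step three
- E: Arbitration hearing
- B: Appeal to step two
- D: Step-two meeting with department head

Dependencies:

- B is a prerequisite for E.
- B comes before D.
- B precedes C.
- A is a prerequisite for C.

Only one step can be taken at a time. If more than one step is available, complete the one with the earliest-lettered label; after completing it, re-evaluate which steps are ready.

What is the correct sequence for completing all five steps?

Nothing is required for A and B. A has the earlier label → A first.
B is the only step now ready → B.
Now C, D and E have their prerequisites met. C has the earlier label, so C next.
D and E are both available; D has the earlier label → D.
E needed B, now all done → E.

A, B, C, D, E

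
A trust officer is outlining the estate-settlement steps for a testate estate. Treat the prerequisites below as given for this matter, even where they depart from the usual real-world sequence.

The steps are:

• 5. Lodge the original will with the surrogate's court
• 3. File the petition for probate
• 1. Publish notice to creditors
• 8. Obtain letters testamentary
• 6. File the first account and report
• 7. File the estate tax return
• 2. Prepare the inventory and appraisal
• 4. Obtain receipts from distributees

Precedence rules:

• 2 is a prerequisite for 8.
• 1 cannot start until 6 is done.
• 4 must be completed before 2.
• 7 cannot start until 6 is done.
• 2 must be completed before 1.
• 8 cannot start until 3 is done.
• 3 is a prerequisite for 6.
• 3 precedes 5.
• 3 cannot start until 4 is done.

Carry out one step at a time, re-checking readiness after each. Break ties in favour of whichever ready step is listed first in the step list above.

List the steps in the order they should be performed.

Only 4 has no prerequisites, so it is first.
Ready: 3 and 2. 3 is listed earlier → 3.
5 and 6 now also ready, so the ready set is {5, 6, 2}; 5 is listed earlier → 5.
6 and 2 are both available; 6 is listed earlier → 6.
7 and 2 are both available; 7 is listed earlier → 7.
2 is the only step now ready → 2.
Ready: 1 and 8. 1 is listed earlier → 1.
8 needed 3 and 2, now all done → 8.

4, 3, 5, 6, 7, 2, 1, 8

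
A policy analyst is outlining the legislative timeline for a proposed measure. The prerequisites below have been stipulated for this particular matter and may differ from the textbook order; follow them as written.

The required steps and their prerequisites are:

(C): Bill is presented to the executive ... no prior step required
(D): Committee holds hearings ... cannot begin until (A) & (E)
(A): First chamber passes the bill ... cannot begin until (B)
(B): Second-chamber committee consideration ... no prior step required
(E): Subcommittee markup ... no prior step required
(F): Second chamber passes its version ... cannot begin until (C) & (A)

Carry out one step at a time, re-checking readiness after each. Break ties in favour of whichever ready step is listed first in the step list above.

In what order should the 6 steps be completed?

(C) (B) (A) (E) (D) (F)

Nothing is required for (C), (B) and (E). (C) is listed earlier → (C) first.
Ready: (B) and (E). (B) is listed earlier → (B).
(A) and (E) are both available; (A) is listed earlier → (A).
(F) now also ready, so the ready set is {(E), (F)}; (E) is listed earlier → (E).
(D) now also ready, so the ready set is {(D), (F)}; (D) is listed earlier → (D).
Next only (F) has its prerequisites met → (F).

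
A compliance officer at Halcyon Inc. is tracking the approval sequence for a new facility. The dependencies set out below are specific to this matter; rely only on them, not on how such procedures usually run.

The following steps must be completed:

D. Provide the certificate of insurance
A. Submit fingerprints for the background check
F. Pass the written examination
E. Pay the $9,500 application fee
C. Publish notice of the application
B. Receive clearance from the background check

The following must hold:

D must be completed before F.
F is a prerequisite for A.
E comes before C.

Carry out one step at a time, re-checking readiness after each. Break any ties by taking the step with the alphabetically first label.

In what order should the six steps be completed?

B → D → E → C → F → A

B, D and E have no prerequisites; B has the earlier label, so B is first.
D and E are both available; D has the earlier label → D.
F now also ready, so the ready set is {E, F}; E has the earlier label → E.
Ready: C and F. C has the earlier label → C.
F is the only step now ready → F.
A is the only step now ready → A.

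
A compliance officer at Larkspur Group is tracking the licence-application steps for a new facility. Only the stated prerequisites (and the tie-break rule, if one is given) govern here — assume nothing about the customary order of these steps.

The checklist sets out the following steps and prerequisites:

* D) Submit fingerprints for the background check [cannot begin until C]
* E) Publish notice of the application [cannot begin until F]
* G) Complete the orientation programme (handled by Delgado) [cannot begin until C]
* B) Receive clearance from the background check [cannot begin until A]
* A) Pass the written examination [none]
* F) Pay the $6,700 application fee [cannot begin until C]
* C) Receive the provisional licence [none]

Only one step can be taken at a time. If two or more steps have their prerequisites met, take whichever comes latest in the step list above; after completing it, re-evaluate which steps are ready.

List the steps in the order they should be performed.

Nothing is required for C and A. C is listed later → C first.
F, G and D now also ready, so the ready set is {F, A, G, D}; F is listed later → F.
A, G, E and D are all available; A is listed later → A.
B now also ready, so the ready set is {B, G, E, D}; B is listed later → B.
G, E and D are all available; G is listed later → G.
E and D are both available; E is listed later → E.
D needed C, now all done → D.

C → F → A → B → G → E → D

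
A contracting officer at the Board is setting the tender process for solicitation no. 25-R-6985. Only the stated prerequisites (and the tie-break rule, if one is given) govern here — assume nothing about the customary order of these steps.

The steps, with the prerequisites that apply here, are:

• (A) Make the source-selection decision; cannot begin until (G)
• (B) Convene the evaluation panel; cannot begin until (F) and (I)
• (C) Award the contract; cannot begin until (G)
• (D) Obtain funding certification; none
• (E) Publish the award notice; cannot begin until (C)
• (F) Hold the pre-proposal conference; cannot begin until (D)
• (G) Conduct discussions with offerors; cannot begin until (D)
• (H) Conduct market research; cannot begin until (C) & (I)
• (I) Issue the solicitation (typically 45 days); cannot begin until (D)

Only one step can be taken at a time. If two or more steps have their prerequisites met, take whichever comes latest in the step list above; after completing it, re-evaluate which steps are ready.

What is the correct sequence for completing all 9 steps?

(D), (I), (G), (F), (C), (H), (E), (B), (A)

(D) is the only step with nothing outstanding, so it goes first.
Ready: (I), (G) and (F). (I) is listed later → (I).
Now (G) and (F) have their prerequisites met. (G) is listed later, so (G) next.
Now (F), (C) and (A) have their prerequisites met. (F) is listed later, so (F) next.
Ready: (C), (B) and (A). (C) is listed later → (C).
(H) and (E) now also ready, so the ready set is {(H), (E), (B), (A)}; (H) is listed later → (H).
Now (E), (B) and (A) have their prerequisites met. (E) is listed later, so (E) next.
(B) and (A) are both available; (B) is listed later → (B).
Next only (A) has its prerequisites met → (A).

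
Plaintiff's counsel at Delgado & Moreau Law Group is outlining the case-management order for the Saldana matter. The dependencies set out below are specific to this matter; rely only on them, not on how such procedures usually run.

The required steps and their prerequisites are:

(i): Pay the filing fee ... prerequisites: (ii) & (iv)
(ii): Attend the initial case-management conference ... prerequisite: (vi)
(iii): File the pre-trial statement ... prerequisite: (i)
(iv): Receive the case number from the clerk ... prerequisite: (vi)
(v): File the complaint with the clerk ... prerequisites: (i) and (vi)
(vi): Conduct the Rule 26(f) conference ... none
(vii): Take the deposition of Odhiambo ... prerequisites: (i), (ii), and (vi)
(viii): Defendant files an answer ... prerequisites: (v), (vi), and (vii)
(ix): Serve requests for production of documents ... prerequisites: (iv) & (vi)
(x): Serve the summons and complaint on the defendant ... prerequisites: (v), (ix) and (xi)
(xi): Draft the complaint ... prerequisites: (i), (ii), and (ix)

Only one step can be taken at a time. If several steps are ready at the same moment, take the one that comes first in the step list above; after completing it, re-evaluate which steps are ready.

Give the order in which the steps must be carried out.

(vi) (ii) (iv) (i) (iii) (v) (vii) (viii) (ix) (xi) (x)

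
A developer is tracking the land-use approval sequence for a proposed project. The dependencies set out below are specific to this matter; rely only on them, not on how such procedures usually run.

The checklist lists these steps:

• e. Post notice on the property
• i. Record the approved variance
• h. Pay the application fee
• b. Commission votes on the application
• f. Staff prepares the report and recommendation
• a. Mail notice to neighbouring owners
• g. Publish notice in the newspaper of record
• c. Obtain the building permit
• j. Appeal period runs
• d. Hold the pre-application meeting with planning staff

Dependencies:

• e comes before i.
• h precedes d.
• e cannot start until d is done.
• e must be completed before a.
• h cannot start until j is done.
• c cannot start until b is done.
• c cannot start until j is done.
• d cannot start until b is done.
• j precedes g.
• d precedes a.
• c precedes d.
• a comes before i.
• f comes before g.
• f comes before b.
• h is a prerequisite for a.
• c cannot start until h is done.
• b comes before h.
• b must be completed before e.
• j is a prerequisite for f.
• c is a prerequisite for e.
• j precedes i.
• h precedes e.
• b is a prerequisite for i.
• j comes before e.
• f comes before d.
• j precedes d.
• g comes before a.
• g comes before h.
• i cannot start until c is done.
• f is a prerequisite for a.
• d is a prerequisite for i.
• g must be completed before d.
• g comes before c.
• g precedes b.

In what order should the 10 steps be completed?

j is the only step with nothing outstanding, so it goes first.
Next only f has its prerequisites met → f.
Next only g has its prerequisites met → g.
Next only b has its prerequisites met → b.
h needed b, g and j, now all done → h.
c needed h, b, g and j, now all done → c.
d needed h, b, f, g, c and j, now all done → d.
e needed h, b, c, j and d, now all done → e.
a needed e, h, f, g and d, now all done → a.
i needed e, b, a, c, j and d, now all done → i.

j → f → g → b → h → c → d → e → a → i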